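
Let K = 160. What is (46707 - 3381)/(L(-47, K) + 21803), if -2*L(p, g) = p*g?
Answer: 14442/8521 ≈ 1.6949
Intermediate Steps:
L(p, g) = -g*p/2 (L(p, g) = -p*g/2 = -g*p/2)
(46707 - 3381)/(L(-47, K) + 21803) = (46707 - 3381)/(-½*160*(-47) + 21803) = 43326/(3760 + 21803) = 43326/25563 = 43326*(1/25563) = 14442/8521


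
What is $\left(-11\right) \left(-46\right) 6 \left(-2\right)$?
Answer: $-6072$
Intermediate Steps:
$\left(-11\right) \left(-46\right) 6 \left(-2\right) = 506 \left(-12\right) = -6072$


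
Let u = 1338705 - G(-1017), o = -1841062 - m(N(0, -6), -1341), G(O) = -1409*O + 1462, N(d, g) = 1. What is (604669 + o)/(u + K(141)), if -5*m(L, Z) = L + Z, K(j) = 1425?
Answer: 1236661/94285 ≈ 13.116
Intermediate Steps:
G(O) = 1462 - 1409*O
m(L, Z) = -L/5 - Z/5 (m(L, Z) = -(L + Z)/5 = -L/5 - Z/5)
o = -1841330 (o = -1841062 - (-⅕*1 - ⅕*(-1341)) = -1841062 - (-⅕ + 1341/5) = -1841062 - 1*268 = -1841062 - 268 = -1841330)
u = -95710 (u = 1338705 - (1462 - 1409*(-1017)) = 1338705 - (1462 + 1432953) = 1338705 - 1*1434415 = 1338705 - 1434415 = -95710)
(604669 + o)/(u + K(141)) = (604669 - 1841330)/(-95710 + 1425) = -1236661/(-94285) = -1236661*(-1/94285) = 1236661/94285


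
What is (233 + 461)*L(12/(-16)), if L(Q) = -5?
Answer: -3470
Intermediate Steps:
(233 + 461)*L(12/(-16)) = (233 + 461)*(-5) = 694*(-5) = -3470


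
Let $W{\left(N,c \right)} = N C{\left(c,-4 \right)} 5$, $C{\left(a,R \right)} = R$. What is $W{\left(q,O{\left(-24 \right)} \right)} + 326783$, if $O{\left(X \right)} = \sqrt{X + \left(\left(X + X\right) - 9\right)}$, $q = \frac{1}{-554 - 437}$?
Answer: $\frac{323841973}{991} \approx 3.2678 \cdot 10^{5}$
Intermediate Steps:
$q = - \frac{1}{991}$ ($q = \frac{1}{-991} = - \frac{1}{991} \approx -0.0010091$)
$O{\left(X \right)} = \sqrt{-9 + 3 X}$ ($O{\left(X \right)} = \sqrt{X + \left(2 X - 9\right)} = \sqrt{X + \left(-9 + 2 X\right)} = \sqrt{-9 + 3 X}$)
$W{\left(N,c \right)} = - 20 N$ ($W{\left(N,c \right)} = N \left(-4\right) 5 = - 4 N 5 = - 20 N$)
$W{\left(q,O{\left(-24 \right)} \right)} + 326783 = \left(-20\right) \left(- \frac{1}{991}\right) + 326783 = \frac{20}{991} + 326783 = \frac{323841973}{991}$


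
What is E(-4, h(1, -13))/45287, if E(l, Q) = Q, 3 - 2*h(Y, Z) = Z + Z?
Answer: 29/90574 ≈ 0.00032018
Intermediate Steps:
h(Y, Z) = 3/2 - Z (h(Y, Z) = 3/2 - (Z + Z)/2 = 3/2 - Z)
E(-4, h(1, -13))/45287 = (3/2 - 1*(-13))/45287 = (3/2 + 13)*(1/45287) = (29/2)*(1/45287) = 29/90574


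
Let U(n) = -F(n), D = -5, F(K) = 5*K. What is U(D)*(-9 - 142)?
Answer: -3775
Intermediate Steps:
U(n) = -5*n
U(D)*(-9 - 142) = (-5*(-5))*(-9 - 142) = 25*(-151) = -3775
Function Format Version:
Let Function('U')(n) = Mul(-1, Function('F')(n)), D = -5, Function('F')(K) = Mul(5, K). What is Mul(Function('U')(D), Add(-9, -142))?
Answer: -3775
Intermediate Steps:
Function('U')(n) = Mul(-5, n) (Function('U')(n) = Mul(-1, Mul(5, n)) = Mul(-5, n))
Mul(Function('U')(D), Add(-9, -142)) = Mul(Mul(-5, -5), Add(-9, -142)) = Mul(25, -151) = -3775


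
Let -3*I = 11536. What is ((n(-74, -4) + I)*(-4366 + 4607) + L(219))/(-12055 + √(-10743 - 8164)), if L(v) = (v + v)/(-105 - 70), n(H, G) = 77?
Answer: 1149539940179/15260902860 + 476789689*I*√18907/76304514300 ≈ 75.326 + 0.85919*I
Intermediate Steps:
I = -11536/3 (I = -⅓*11536 = -11536/3 ≈ -3845.3)
L(v) = -2*v/175 (L(v) = (2*v)/(-175) = (2*v)*(-1/175) = -2*v/175)
((n(-74, -4) + I)*(-4366 + 4607) + L(219))/(-12055 + √(-10743 - 8164)) = ((77 - 11536/3)*(-4366 + 4607) - 2/175*219)/(-12055 + √(-10743 - 8164)) = (-11305/3*241 - 438/175)/(-12055 + √(-18907)) = (-2724505/3 - 438/175)/(-12055 + I*√18907) = -476789689/(525*(-12055 + I*√18907))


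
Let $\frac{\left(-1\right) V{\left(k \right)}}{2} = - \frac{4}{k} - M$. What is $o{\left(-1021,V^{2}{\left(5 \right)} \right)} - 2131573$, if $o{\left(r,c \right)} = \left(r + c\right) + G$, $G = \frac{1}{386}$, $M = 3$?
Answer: $- \frac{20578974691}{9650} \approx -2.1325 \cdot 10^{6}$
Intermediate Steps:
$V{\left(k \right)} = 6 + \frac{8}{k}$ ($V{\left(k \right)} = - 2 \left(- \frac{4}{k} - 3\right) = - 2 \left(-3 - \frac{4}{k}\right) = 6 + \frac{8}{k}$)
$G = \frac{1}{386} \approx 0.0025907$
$o{\left(r,c \right)} = \frac{1}{386} + c + r$ ($o{\left(r,c \right)} = \left(r + c\right) + \frac{1}{386} = \left(c + r\right) + \frac{1}{386} = \frac{1}{386} + c + r$)
$o{\left(-1021,V^{2}{\left(5 \right)} \right)} - 2131573 = \left(\frac{1}{386} + \left(6 + \frac{8}{5}\right)^{2} - 1021\right) - 2131573 = \left(\frac{1}{386} + \left(\frac{38}{5}\right)^{2} - 1021\right) - 2131573 = \left(\frac{1}{386} + \frac{1444}{25} - 1021\right) - 2131573 = - \frac{9295241}{9650} - 2131573 = - \frac{20578974691}{9650}$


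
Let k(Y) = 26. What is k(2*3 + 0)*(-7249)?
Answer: -188474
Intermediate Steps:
k(2*3 + 0)*(-7249) = 26*(-7249) = -188474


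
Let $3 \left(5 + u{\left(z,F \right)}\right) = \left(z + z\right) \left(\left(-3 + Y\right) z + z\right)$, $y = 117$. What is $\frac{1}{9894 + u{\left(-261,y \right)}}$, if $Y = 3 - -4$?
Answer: $\frac{1}{236959} \approx 4.2201 \cdot 10^{-6}$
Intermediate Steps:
$Y = 7$ ($Y = 3 + 4 = 7$)
$u{\left(z,F \right)} = -5 + \frac{10 z^{2}}{3}$ ($u{\left(z,F \right)} = -5 + \frac{\left(z + z\right) \left(\left(-3 + 7\right) z + z\right)}{3} = -5 + \frac{2 z \left(4 z + z\right)}{3} = -5 + \frac{2 z 5 z}{3} = -5 + \frac{10 z^{2}}{3}$)
$\frac{1}{9894 + u{\left(-261,y \right)}} = \frac{1}{9894 - \left(5 - \frac{10 \left(-261\right)^{2}}{3}\right)} = \frac{1}{9894 + \left(-5 + \frac{10}{3} \cdot 68121\right)} = \frac{1}{9894 + \left(-5 + 227070\right)} = \frac{1}{9894 + 227065} = \frac{1}{236959}$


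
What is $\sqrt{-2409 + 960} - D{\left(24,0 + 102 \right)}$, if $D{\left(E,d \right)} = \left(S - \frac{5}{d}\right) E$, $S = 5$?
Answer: $- \frac{2020}{17} + 3 i \sqrt{161} \approx -118.82 + 38.066 i$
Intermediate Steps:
$D{\left(E,d \right)} = E \left(5 - \frac{5}{d}\right)$ ($D{\left(E,d \right)} = \left(5 - \frac{5}{d}\right) E = E \left(5 - \frac{5}{d}\right)$)
$\sqrt{-2409 + 960} - D{\left(24,0 + 102 \right)} = \sqrt{-2409 + 960} - 5 \cdot 24 \frac{1}{0 + 102} \left(-1 + \left(0 + 102\right)\right) = \sqrt{-1449} - 5 \cdot 24 \cdot \frac{1}{102} \left(-1 + 102\right) = 3 i \sqrt{161} - 5 \cdot 24 \cdot \frac{1}{102} \cdot 101 = 3 i \sqrt{161} - \frac{2020}{17} = - \frac{2020}{17} + 3 i \sqrt{161}$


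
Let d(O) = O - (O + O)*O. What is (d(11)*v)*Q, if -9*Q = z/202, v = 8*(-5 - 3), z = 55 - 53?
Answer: -4928/303 ≈ -16.264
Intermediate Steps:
z = 2
d(O) = O - 2*O² (d(O) = O - 2*O*O = O - 2*O²)
v = -64 (v = 8*(-8) = -64)
Q = -1/909 (Q = -2/(9*202) = -⅑*1/101 = -1/909 ≈ -0.0011001)
(d(11)*v)*Q = ((11*(1 - 2*11))*(-64))*(-1/909) = ((11*(1 - 22))*(-64))*(-1/909) = ((11*(-21))*(-64))*(-1/909) = -231*(-64)*(-1/909) = 14784*(-1/909) = -4928/303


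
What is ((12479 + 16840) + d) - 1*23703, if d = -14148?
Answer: -8532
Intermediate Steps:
((12479 + 16840) + d) - 1*23703 = ((12479 + 16840) - 14148) - 1*23703 = (29319 - 14148) - 23703 = 15171 - 23703 = -8532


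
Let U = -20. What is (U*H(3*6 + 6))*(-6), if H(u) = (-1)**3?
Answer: -120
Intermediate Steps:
H(u) = -1
(U*H(3*6 + 6))*(-6) = -20*(-1)*(-6) = 20*(-6) = -120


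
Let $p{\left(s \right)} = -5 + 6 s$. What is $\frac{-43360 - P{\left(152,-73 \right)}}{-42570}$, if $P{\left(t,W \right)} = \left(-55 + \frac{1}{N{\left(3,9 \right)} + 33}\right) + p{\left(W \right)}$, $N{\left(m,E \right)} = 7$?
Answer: $\frac{1714481}{1702800} \approx 1.0069$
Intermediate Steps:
$P{\left(t,W \right)} = - \frac{2399}{40} + 6 W$ ($P{\left(t,W \right)} = \left(-55 + \frac{1}{7 + 33}\right) + \left(-5 + 6 W\right) = \left(-55 + \frac{1}{40}\right) + \left(-5 + 6 W\right) = - \frac{2199}{40} + \left(-5 + 6 W\right) = - \frac{2399}{40} + 6 W$)
$\frac{-43360 - P{\left(152,-73 \right)}}{-42570} = \frac{-43360 - \left(- \frac{2399}{40} + 6 \left(-73\right)\right)}{-42570} = \left(-43360 - \left(- \frac{2399}{40} - 438\right)\right) \left(- \frac{1}{42570}\right) = \left(-43360 - - \frac{19919}{40}\right) \left(- \frac{1}{42570}\right) = \left(-43360 + \frac{19919}{40}\right) \left(- \frac{1}{42570}\right) = \left(- \frac{1714481}{40}\right) \left(- \frac{1}{42570}\right) = \frac{1714481}{1702800}$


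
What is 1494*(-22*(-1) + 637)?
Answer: 984546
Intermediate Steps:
1494*(-22*(-1) + 637) = 1494*(22 + 637) = 1494*659 = 984546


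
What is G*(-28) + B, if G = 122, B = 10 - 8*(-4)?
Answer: -3374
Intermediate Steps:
B = 42 (B = 10 + 32 = 42)
G*(-28) + B = 122*(-28) + 42 = -3416 + 42 = -3374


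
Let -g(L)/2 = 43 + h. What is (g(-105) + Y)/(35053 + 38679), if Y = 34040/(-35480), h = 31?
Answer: -132127/65400284 ≈ -0.0020203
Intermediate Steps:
g(L) = -148 (g(L) = -2*(43 + 31) = -2*74 = -148)
Y = -851/887 (Y = 34040*(-1/35480) = -851/887 ≈ -0.95941)
(g(-105) + Y)/(35053 + 38679) = (-148 - 851/887)/(35053 + 38679) = -132127/887/73732 = -132127/887*1/73732 = -132127/65400284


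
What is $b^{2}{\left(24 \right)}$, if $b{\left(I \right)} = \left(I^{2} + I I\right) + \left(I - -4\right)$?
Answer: $1392400$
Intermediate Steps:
$b{\left(I \right)} = 4 + I + 2 I^{2}$ ($b{\left(I \right)} = \left(I^{2} + I^{2}\right) + \left(I + 4\right) = 2 I^{2} + \left(4 + I\right) = 4 + I + 2 I^{2}$)
$b^{2}{\left(24 \right)} = \left(4 + 24 + 2 \cdot 24^{2}\right)^{2} = \left(4 + 24 + 2 \cdot 576\right)^{2} = \left(4 + 24 + 1152\right)^{2} = 1180^{2} = 1392400$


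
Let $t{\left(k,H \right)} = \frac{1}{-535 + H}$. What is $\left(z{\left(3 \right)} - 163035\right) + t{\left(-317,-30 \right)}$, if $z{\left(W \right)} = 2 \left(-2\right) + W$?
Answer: $- \frac{92115341}{565} \approx -1.6304 \cdot 10^{5}$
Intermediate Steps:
$z{\left(W \right)} = -4 + W$
$\left(z{\left(3 \right)} - 163035\right) + t{\left(-317,-30 \right)} = \left(\left(-4 + 3\right) - 163035\right) + \frac{1}{-535 - 30} = \left(-1 - 163035\right) + \frac{1}{-565} = -163036 - \frac{1}{565} = - \frac{92115341}{565}$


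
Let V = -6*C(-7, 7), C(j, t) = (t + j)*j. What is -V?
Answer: 0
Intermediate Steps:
C(j, t) = j*(j + t) (C(j, t) = (j + t)*j = j*(j + t))
V = 0 (V = -(-42)*(-7 + 7) = -(-42)*0 = -6*0 = 0)
-V = -1*0 = 0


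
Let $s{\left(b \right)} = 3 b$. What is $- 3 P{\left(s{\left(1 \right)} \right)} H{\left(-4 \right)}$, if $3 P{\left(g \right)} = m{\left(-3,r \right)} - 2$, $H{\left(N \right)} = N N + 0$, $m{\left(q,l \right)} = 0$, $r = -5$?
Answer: $32$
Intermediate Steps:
$H{\left(N \right)} = N^{2}$ ($H{\left(N \right)} = N^{2} + 0 = N^{2}$)
$P{\left(g \right)} = - \frac{2}{3}$ ($P{\left(g \right)} = \frac{0 - 2}{3} = \frac{1}{3} \left(-2\right) = - \frac{2}{3}$)
$- 3 P{\left(s{\left(1 \right)} \right)} H{\left(-4 \right)} = \left(-3\right) \left(- \frac{2}{3}\right) \left(-4\right)^{2} = 2 \cdot 16 = 32$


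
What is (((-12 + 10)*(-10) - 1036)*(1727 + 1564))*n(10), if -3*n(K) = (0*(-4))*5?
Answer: 0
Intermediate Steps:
n(K) = 0 (n(K) = -0*(-4)*5/3 = -0*5 = -⅓*0 = 0)
(((-12 + 10)*(-10) - 1036)*(1727 + 1564))*n(10) = (((-12 + 10)*(-10) - 1036)*(1727 + 1564))*0 = ((-2*(-10) - 1036)*3291)*0 = ((20 - 1036)*3291)*0 = -1016*3291*0 = -3343656*0 = 0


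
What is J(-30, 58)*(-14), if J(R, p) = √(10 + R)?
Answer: -28*I*√5 ≈ -62.61*I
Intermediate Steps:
J(-30, 58)*(-14) = √(10 - 30)*(-14) = √(-20)*(-14) = (2*I*√5)*(-14) = -28*I*√5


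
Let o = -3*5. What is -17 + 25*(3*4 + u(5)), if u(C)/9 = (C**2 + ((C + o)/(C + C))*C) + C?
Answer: 5908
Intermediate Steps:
o = -15
u(C) = -135/2 + 9*C**2 + 27*C/2 (u(C) = 9*((C**2 + ((C - 15)/(C + C))*C) + C) = 9*((C**2 + ((-15 + C)/((2*C)))*C) + C) = 9*((C**2 + ((-15 + C)*(1/(2*C)))*C) + C) = 9*((C**2 + ((-15 + C)/(2*C))*C) + C) = 9*((C**2 + (-15/2 + C/2)) + C) = 9*((-15/2 + C**2 + C/2) + C) = 9*(-15/2 + C**2 + 3*C/2) = -135/2 + 9*C**2 + 27*C/2)
-17 + 25*(3*4 + u(5)) = -17 + 25*(3*4 + (-135/2 + 9*5**2 + (27/2)*5)) = -17 + 25*(12 + (-135/2 + 9*25 + 135/2)) = -17 + 25*(12 + (-135/2 + 225 + 135/2)) = -17 + 25*(12 + 225) = -17 + 25*237 = -17 + 5925 = 5908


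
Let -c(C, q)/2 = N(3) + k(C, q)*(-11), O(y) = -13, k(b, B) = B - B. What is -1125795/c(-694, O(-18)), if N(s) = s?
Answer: 375265/2 ≈ 1.8763e+5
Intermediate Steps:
k(b, B) = 0
c(C, q) = -6 (c(C, q) = -2*(3 + 0*(-11)) = -2*(3 + 0) = -2*3 = -6)
-1125795/c(-694, O(-18)) = -1125795/(-6) = -1125795*(-⅙) = 375265/2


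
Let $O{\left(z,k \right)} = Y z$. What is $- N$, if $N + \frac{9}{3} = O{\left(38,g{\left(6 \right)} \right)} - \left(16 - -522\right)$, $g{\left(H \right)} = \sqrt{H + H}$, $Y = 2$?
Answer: $465$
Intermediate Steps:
$g{\left(H \right)} = \sqrt{2} \sqrt{H}$ ($g{\left(H \right)} = \sqrt{2 H} = \sqrt{2} \sqrt{H}$)
$O{\left(z,k \right)} = 2 z$
$N = -465$ ($N = -3 + \left(2 \cdot 38 - \left(16 - -522\right)\right) = -3 + \left(76 - \left(16 + 522\right)\right) = -3 + \left(76 - 538\right) = -3 - 462 = -465$)
$- N = \left(-1\right) \left(-465\right) = 465$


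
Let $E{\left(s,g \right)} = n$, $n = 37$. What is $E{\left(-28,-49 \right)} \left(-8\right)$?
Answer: $-296$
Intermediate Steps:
$E{\left(s,g \right)} = 37$
$E{\left(-28,-49 \right)} \left(-8\right) = 37 \left(-8\right) = -296$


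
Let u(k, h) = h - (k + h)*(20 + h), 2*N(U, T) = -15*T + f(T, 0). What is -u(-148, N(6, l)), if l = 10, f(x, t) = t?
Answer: 12340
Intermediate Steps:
N(U, T) = -15*T/2 (N(U, T) = (-15*T + 0)/2 = (-15*T)/2 = -15*T/2)
u(k, h) = h - (20 + h)*(h + k) (u(k, h) = h - (h + k)*(20 + h) = h - (20 + h)*(h + k))
-u(-148, N(6, l)) = -(-(-15/2*10)² - 20*(-148) - (-285)*10/2 - 1*(-15/2*10)*(-148)) = -(-1*(-75)² + 2960 - 19*(-75) - 1*(-75)*(-148)) = -(-1*5625 + 2960 + 1425 - 11100) = -(-5625 + 2960 + 1425 - 11100) = -1*(-12340) = 12340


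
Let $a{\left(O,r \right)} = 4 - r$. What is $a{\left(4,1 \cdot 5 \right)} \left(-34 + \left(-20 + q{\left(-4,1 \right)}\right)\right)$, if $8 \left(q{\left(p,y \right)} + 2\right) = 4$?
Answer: $\frac{111}{2} \approx 55.5$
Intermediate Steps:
$q{\left(p,y \right)} = - \frac{3}{2}$ ($q{\left(p,y \right)} = -2 + \frac{1}{8} \cdot 4 = -2 + \frac{1}{2} = - \frac{3}{2}$)
$a{\left(4,1 \cdot 5 \right)} \left(-34 + \left(-20 + q{\left(-4,1 \right)}\right)\right) = \left(4 - 1 \cdot 5\right) \left(-34 - \frac{43}{2}\right) = \left(4 - 5\right) \left(-34 - \frac{43}{2}\right) = \left(4 - 5\right) \left(- \frac{111}{2}\right) = \left(-1\right) \left(- \frac{111}{2}\right) = \frac{111}{2}$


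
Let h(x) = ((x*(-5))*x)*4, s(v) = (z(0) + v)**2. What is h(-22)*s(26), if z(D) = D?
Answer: -6543680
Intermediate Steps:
s(v) = v**2 (s(v) = (0 + v)**2 = v**2)
h(x) = -20*x**2 (h(x) = ((-5*x)*x)*4 = -5*x**2*4 = -20*x**2)
h(-22)*s(26) = -20*(-22)**2*26**2 = -20*484*676 = -9680*676 = -6543680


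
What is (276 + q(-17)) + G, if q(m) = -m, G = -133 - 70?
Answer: 90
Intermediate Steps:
G = -203
(276 + q(-17)) + G = (276 - 1*(-17)) - 203 = (276 + 17) - 203 = 293 - 203 = 90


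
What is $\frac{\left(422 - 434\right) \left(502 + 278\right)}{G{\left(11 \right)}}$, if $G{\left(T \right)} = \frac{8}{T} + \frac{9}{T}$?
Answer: $- \frac{102960}{17} \approx -6056.5$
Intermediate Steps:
$G{\left(T \right)} = \frac{17}{T}$
$\frac{\left(422 - 434\right) \left(502 + 278\right)}{G{\left(11 \right)}} = \frac{\left(422 - 434\right) \left(502 + 278\right)}{17 \cdot \frac{1}{11}} = \frac{\left(-12\right) 780}{17 \cdot \frac{1}{11}} = - \frac{9360}{\frac{17}{11}} = \left(-9360\right) \frac{11}{17} = - \frac{102960}{17}$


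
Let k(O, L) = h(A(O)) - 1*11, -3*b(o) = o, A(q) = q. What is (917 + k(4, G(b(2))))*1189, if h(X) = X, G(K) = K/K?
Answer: 1081990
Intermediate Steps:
b(o) = -o/3
G(K) = 1
k(O, L) = -11 + O (k(O, L) = O - 1*11 = O - 11 = -11 + O)
(917 + k(4, G(b(2))))*1189 = (917 + (-11 + 4))*1189 = (917 - 7)*1189 = 910*1189 = 1081990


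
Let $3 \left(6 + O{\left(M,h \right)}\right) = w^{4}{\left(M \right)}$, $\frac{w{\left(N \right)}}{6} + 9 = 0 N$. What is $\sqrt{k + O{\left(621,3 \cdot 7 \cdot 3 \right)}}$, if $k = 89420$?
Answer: $\sqrt{2923766} \approx 1709.9$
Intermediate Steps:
$w{\left(N \right)} = -54$ ($w{\left(N \right)} = -54 + 6 \cdot 0 N = -54 + 6 \cdot 0 = -54 + 0 = -54$)
$O{\left(M,h \right)} = 2834346$ ($O{\left(M,h \right)} = -6 + \frac{\left(-54\right)^{4}}{3} = -6 + \frac{1}{3} \cdot 8503056 = -6 + 2834352 = 2834346$)
$\sqrt{k + O{\left(621,3 \cdot 7 \cdot 3 \right)}} = \sqrt{89420 + 2834346} = \sqrt{2923766}$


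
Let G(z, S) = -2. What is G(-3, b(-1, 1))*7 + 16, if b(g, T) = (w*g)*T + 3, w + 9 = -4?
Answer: 2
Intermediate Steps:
w = -13 (w = -9 - 4 = -13)
b(g, T) = 3 - 13*T*g (b(g, T) = (-13*g)*T + 3 = -13*T*g + 3 = 3 - 13*T*g)
G(-3, b(-1, 1))*7 + 16 = -2*7 + 16 = -14 + 16 = 2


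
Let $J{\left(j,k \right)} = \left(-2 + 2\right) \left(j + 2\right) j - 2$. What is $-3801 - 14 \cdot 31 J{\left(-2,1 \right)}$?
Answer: $-2933$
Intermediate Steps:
$J{\left(j,k \right)} = -2$ ($J{\left(j,k \right)} = 0 \left(2 + j\right) j - 2 = 0 j - 2 = 0 - 2 = -2$)
$-3801 - 14 \cdot 31 J{\left(-2,1 \right)} = -3801 - 14 \cdot 31 \left(-2\right) = -3801 - 434 \left(-2\right) = -3801 - -868 = -3801 + 868 = -2933$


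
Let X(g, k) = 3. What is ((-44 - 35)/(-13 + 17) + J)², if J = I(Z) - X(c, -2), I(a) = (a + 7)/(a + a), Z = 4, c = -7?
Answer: 29241/64 ≈ 456.89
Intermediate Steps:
I(a) = (7 + a)/(2*a) (I(a) = (7 + a)/((2*a)) = (7 + a)*(1/(2*a)) = (7 + a)/(2*a))
J = -13/8 (J = (½)*(7 + 4)/4 - 1*3 = (½)*(¼)*11 - 3 = 11/8 - 3 = -13/8 ≈ -1.6250)
((-44 - 35)/(-13 + 17) + J)² = ((-44 - 35)/(-13 + 17) - 13/8)² = (-79/4 - 13/8)² = (-171/8)² = 29241/64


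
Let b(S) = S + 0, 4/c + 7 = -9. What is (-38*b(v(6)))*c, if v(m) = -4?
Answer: -38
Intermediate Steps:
c = -¼ (c = 4/(-7 - 9) = 4/(-16) = 4*(-1/16) = -¼ ≈ -0.25000)
b(S) = S
(-38*b(v(6)))*c = -38*(-4)*(-¼) = 152*(-¼) = -38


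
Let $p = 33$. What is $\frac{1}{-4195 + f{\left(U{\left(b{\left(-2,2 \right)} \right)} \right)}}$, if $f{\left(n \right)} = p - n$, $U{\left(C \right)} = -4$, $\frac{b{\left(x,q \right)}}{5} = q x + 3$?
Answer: $- \frac{1}{4158} \approx -0.0002405$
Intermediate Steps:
$b{\left(x,q \right)} = 15 + 5 q x$ ($b{\left(x,q \right)} = 5 \left(q x + 3\right) = 5 \left(3 + q x\right) = 15 + 5 q x$)
$f{\left(n \right)} = 33 - n$
$\frac{1}{-4195 + f{\left(U{\left(b{\left(-2,2 \right)} \right)} \right)}} = \frac{1}{-4195 + \left(33 - -4\right)} = \frac{1}{-4195 + \left(33 + 4\right)} = \frac{1}{-4195 + 37} = \frac{1}{-4158} = - \frac{1}{4158}$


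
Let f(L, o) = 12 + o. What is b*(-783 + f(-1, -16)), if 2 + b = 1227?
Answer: -964075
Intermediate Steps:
b = 1225 (b = -2 + 1227 = 1225)
b*(-783 + f(-1, -16)) = 1225*(-783 + (12 - 16)) = 1225*(-783 - 4) = 1225*(-787) = -964075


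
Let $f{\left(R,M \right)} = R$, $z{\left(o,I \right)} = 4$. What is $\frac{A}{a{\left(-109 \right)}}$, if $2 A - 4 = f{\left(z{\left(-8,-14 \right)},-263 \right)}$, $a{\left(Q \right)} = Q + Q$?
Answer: $- \frac{2}{109} \approx -0.018349$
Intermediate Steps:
$a{\left(Q \right)} = 2 Q$
$A = 4$ ($A = 2 + \frac{1}{2} \cdot 4 = 2 + 2 = 4$)
$\frac{A}{a{\left(-109 \right)}} = \frac{4}{2 \left(-109\right)} = \frac{4}{-218} = 4 \left(- \frac{1}{218}\right) = - \frac{2}{109}$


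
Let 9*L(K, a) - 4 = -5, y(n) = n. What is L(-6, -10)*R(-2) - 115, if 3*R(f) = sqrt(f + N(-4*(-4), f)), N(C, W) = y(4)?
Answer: -115 - sqrt(2)/27 ≈ -115.05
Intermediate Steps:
L(K, a) = -1/9 (L(K, a) = 4/9 + (1/9)*(-5) = 4/9 - 5/9 = -1/9)
N(C, W) = 4
R(f) = sqrt(4 + f)/3 (R(f) = sqrt(f + 4)/3 = sqrt(4 + f)/3)
L(-6, -10)*R(-2) - 115 = -sqrt(4 - 2)/27 - 115 = -sqrt(2)/27 - 115 = -115 - sqrt(2)/27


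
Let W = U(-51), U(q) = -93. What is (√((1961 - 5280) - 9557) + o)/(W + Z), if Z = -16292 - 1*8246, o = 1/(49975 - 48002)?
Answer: -1/48596963 - 2*I*√3219/24631 ≈ -2.0577e-8 - 0.0046069*I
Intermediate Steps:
o = 1/1973 ≈ 0.00050684
Z = -24538 (Z = -16292 - 8246 = -24538)
W = -93
(√((1961 - 5280) - 9557) + o)/(W + Z) = (√((1961 - 5280) - 9557) + 1/1973)/(-93 - 24538) = (√(-3319 - 9557) + 1/1973)/(-24631) = (√(-12876) + 1/1973)*(-1/24631) = (2*I*√3219 + 1/1973)*(-1/24631) = (1/1973 + 2*I*√3219)*(-1/24631) = -1/48596963 - 2*I*√3219/24631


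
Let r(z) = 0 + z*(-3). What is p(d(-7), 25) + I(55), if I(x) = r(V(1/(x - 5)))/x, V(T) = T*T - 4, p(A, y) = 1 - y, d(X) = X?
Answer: -297273/12500 ≈ -23.782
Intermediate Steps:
V(T) = -4 + T² (V(T) = T² - 4 = -4 + T²)
r(z) = -3*z (r(z) = 0 - 3*z = -3*z)
I(x) = (12 - 3/(-5 + x)²)/x (I(x) = (-3*(-4 + (1/(x - 5))²))/x = (-3*(-4 + (1/(-5 + x))²))/x = (-3*(-4 + (-5 + x)⁻²))/x = (12 - 3/(-5 + x)²)/x)
p(d(-7), 25) + I(55) = (1 - 1*25) + (12/55 - 3/(55*(-5 + 55)²)) = (1 - 25) + (12*(1/55) - 3*1/55/50²) = -24 + (12/55 - 3*1/55*1/2500) = -24 + (12/55 - 3/137500) = -24 + 2727/12500 = -297273/12500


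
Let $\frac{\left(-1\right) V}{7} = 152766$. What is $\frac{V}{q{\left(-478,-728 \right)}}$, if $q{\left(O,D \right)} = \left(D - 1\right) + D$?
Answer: $\frac{1069362}{1457} \approx 733.95$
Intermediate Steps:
$V = -1069362$ ($V = \left(-7\right) 152766 = -1069362$)
$q{\left(O,D \right)} = -1 + 2 D$ ($q{\left(O,D \right)} = \left(-1 + D\right) + D = -1 + 2 D$)
$\frac{V}{q{\left(-478,-728 \right)}} = - \frac{1069362}{-1 + 2 \left(-728\right)} = - \frac{1069362}{-1 - 1456} = - \frac{1069362}{-1457} = \left(-1069362\right) \left(- \frac{1}{1457}\right) = \frac{1069362}{1457}$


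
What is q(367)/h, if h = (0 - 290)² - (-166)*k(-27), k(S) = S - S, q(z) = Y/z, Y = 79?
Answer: 79/30864700 ≈ 2.5596e-6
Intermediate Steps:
q(z) = 79/z
k(S) = 0
h = 84100 (h = (0 - 290)² - (-166)*0 = (-290)² - 1*0 = 84100 + 0 = 84100)
q(367)/h = (79/367)/84100 = (79*(1/367))*(1/84100) = (79/367)*(1/84100) = 79/30864700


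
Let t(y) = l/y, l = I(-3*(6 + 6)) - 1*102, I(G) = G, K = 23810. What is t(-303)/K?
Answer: 23/1202405 ≈ 1.9128e-5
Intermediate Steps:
l = -138 (l = -3*(6 + 6) - 1*102 = -3*12 - 102 = -36 - 102 = -138)
t(y) = -138/y
t(-303)/K = -138/(-303)/23810 = -138*(-1/303)*(1/23810) = (46/101)*(1/23810) = 23/1202405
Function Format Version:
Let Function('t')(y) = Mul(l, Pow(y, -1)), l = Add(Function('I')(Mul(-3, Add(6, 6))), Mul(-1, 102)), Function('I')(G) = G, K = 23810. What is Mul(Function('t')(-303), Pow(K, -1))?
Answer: Rational(23, 1202405) ≈ 1.9128e-5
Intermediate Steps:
l = -138 (l = Add(Mul(-3, Add(6, 6)), Mul(-1, 102)) = Add(Mul(-3, 12), -102) = Add(-36, -102) = -138)
Function('t')(y) = Mul(-138, Pow(y, -1))
Mul(Function('t')(-303), Pow(K, -1)) = Mul(Mul(-138, Pow(-303, -1)), Pow(23810, -1)) = Mul(Mul(-138, Rational(-1, 303)), Rational(1, 23810)) = Mul(Rational(46, 101), Rational(1, 23810)) = Rational(23, 1202405)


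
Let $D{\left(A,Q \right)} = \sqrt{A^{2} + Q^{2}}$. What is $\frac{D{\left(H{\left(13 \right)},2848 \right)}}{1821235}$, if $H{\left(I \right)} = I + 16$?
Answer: $\frac{\sqrt{8111945}}{1821235} \approx 0.0015639$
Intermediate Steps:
$H{\left(I \right)} = 16 + I$
$\frac{D{\left(H{\left(13 \right)},2848 \right)}}{1821235} = \frac{\sqrt{\left(16 + 13\right)^{2} + 2848^{2}}}{1821235} = \sqrt{29^{2} + 8111104} \cdot \frac{1}{1821235} = \sqrt{841 + 8111104} \cdot \frac{1}{1821235} = \sqrt{8111945} \cdot \frac{1}{1821235} = \frac{\sqrt{8111945}}{1821235}$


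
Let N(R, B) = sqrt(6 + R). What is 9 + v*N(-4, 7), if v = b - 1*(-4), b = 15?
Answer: 9 + 19*sqrt(2) ≈ 35.870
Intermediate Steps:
v = 19 (v = 15 - 1*(-4) = 15 + 4 = 19)
9 + v*N(-4, 7) = 9 + 19*sqrt(6 - 4) = 9 + 19*sqrt(2)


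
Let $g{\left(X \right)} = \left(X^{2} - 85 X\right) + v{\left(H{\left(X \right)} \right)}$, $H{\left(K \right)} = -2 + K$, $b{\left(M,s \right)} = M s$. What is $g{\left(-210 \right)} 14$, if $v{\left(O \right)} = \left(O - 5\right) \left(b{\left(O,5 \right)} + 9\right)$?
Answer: $4060238$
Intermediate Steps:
$v{\left(O \right)} = \left(-5 + O\right) \left(9 + 5 O\right)$ ($v{\left(O \right)} = \left(O - 5\right) \left(O 5 + 9\right) = \left(-5 + O\right) \left(5 O + 9\right) = \left(-5 + O\right) \left(9 + 5 O\right)$)
$g{\left(X \right)} = -13 + X^{2} - 101 X + 5 \left(-2 + X\right)^{2}$ ($g{\left(X \right)} = \left(X^{2} - 85 X\right) - \left(45 - 5 \left(-2 + X\right)^{2} + 16 \left(-2 + X\right)\right) = \left(X^{2} - 85 X\right) - \left(13 - 5 \left(-2 + X\right)^{2} + 16 X\right) = -13 + X^{2} - 101 X + 5 \left(-2 + X\right)^{2}$)
$g{\left(-210 \right)} 14 = \left(7 - -25410 + 6 \left(-210\right)^{2}\right) 14 = \left(7 + 25410 + 6 \cdot 44100\right) 14 = \left(7 + 25410 + 264600\right) 14 = 290017 \cdot 14 = 4060238$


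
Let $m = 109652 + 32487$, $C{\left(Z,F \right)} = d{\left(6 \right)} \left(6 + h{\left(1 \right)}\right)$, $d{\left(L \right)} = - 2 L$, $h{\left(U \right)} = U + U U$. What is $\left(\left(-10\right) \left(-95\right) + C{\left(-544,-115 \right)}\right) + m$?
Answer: $142993$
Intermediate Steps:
$h{\left(U \right)} = U + U^{2}$
$C{\left(Z,F \right)} = -96$ ($C{\left(Z,F \right)} = \left(-2\right) 6 \left(6 + 1 \left(1 + 1\right)\right) = - 12 \left(6 + 1 \cdot 2\right) = - 12 \left(6 + 2\right) = \left(-12\right) 8 = -96$)
$m = 142139$
$\left(\left(-10\right) \left(-95\right) + C{\left(-544,-115 \right)}\right) + m = \left(\left(-10\right) \left(-95\right) - 96\right) + 142139 = \left(950 - 96\right) + 142139 = 854 + 142139 = 142993$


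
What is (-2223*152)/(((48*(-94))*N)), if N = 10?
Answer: 14079/1880 ≈ 7.4888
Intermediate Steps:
(-2223*152)/(((48*(-94))*N)) = (-2223*152)/(((48*(-94))*10)) = -337896/((-4512*10)) = -337896/(-45120) = -337896*(-1/45120) = 14079/1880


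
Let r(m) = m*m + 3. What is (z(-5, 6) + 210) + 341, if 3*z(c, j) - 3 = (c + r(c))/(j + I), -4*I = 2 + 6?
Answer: 6647/12 ≈ 553.92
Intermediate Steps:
r(m) = 3 + m² (r(m) = m² + 3 = 3 + m²)
I = -2 (I = -(2 + 6)/4 = -¼*8 = -2)
z(c, j) = 1 + (3 + c + c²)/(3*(-2 + j)) (z(c, j) = 1 + ((c + (3 + c²))/(j - 2))/3 = 1 + ((3 + c + c²)/(-2 + j))/3 = 1 + (3 + c + c²)/(3*(-2 + j)))
(z(-5, 6) + 210) + 341 = ((-3 - 5 + (-5)² + 3*6)/(3*(-2 + 6)) + 210) + 341 = ((⅓)*(-3 - 5 + 25 + 18)/4 + 210) + 341 = ((⅓)*(¼)*35 + 210) + 341 = (35/12 + 210) + 341 = 2555/12 + 341 = 6647/12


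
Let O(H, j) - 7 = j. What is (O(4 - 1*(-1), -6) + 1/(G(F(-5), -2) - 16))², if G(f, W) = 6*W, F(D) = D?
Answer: 729/784 ≈ 0.92985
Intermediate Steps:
O(H, j) = 7 + j
(O(4 - 1*(-1), -6) + 1/(G(F(-5), -2) - 16))² = ((7 - 6) + 1/(6*(-2) - 16))² = (1 + 1/(-12 - 16))² = (1 + 1/(-28))² = (1 - 1/28)² = (27/28)² = 729/784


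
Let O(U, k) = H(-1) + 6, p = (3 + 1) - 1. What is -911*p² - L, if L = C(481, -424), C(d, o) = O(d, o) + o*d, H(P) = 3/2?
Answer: 391475/2 ≈ 1.9574e+5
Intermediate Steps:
p = 3 (p = 4 - 1 = 3)
H(P) = 3/2 (H(P) = 3*(½) = 3/2)
O(U, k) = 15/2 (O(U, k) = 3/2 + 6 = 15/2)
C(d, o) = 15/2 + d*o (C(d, o) = 15/2 + o*d = 15/2 + d*o)
L = -407873/2 (L = 15/2 + 481*(-424) = 15/2 - 203944 = -407873/2 ≈ -2.0394e+5)
-911*p² - L = -911*3² - 1*(-407873/2) = -911*9 + 407873/2 = -8199 + 407873/2 = 391475/2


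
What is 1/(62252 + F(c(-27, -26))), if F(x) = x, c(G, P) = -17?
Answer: 1/62235 ≈ 1.6068e-5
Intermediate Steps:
1/(62252 + F(c(-27, -26))) = 1/(62252 - 17) = 1/62235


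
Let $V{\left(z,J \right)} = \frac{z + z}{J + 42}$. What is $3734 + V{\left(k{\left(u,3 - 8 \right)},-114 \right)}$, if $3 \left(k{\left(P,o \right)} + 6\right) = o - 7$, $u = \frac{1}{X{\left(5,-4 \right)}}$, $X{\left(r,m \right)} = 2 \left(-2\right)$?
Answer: $\frac{67217}{18} \approx 3734.3$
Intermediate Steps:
$X{\left(r,m \right)} = -4$
$u = - \frac{1}{4}$ ($u = \frac{1}{-4} = - \frac{1}{4} \approx -0.25$)
$k{\left(P,o \right)} = - \frac{25}{3} + \frac{o}{3}$ ($k{\left(P,o \right)} = -6 + \frac{o - 7}{3} = -6 + \frac{-7 + o}{3} = -6 + \left(- \frac{7}{3} + \frac{o}{3}\right) = - \frac{25}{3} + \frac{o}{3}$)
$V{\left(z,J \right)} = \frac{2 z}{42 + J}$
$3734 + V{\left(k{\left(u,3 - 8 \right)},-114 \right)} = 3734 + \frac{2 \left(- \frac{25}{3} + \frac{3 - 8}{3}\right)}{42 - 114} = 3734 + \frac{2 \left(- \frac{25}{3} + \frac{3 - 8}{3}\right)}{-72} = 3734 + 2 \left(- \frac{25}{3} + \frac{1}{3} \left(-5\right)\right) \left(- \frac{1}{72}\right) = 3734 + 2 \left(- \frac{25}{3} - \frac{5}{3}\right) \left(- \frac{1}{72}\right) = 3734 + 2 \left(-10\right) \left(- \frac{1}{72}\right) = 3734 + \frac{5}{18} = \frac{67217}{18}$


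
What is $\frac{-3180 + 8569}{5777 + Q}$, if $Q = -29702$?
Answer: $- \frac{5389}{23925} \approx -0.22525$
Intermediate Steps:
$\frac{-3180 + 8569}{5777 + Q} = \frac{-3180 + 8569}{5777 - 29702} = \frac{5389}{-23925} = 5389 \left(- \frac{1}{23925}\right) = - \frac{5389}{23925}$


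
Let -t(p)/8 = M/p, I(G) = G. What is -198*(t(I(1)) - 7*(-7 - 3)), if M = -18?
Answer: -42372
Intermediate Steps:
t(p) = 144/p (t(p) = -(-144)/p = 144/p)
-198*(t(I(1)) - 7*(-7 - 3)) = -198*(144/1 - 7*(-7 - 3)) = -198*(144*1 - 7*(-10)) = -198*(144 + 70) = -198*214 = -42372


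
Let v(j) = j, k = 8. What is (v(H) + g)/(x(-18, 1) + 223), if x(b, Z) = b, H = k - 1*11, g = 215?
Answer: 212/205 ≈ 1.0341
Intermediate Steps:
H = -3 (H = 8 - 1*11 = 8 - 11 = -3)
(v(H) + g)/(x(-18, 1) + 223) = (-3 + 215)/(-18 + 223) = 212/205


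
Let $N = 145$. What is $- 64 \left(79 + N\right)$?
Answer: $-14336$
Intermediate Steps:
$- 64 \left(79 + N\right) = - 64 \left(79 + 145\right) = \left(-64\right) 224 = -14336$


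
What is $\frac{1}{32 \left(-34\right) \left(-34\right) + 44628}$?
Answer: $\frac{1}{81620} \approx 1.2252 \cdot 10^{-5}$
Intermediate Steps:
$\frac{1}{32 \left(-34\right) \left(-34\right) + 44628} = \frac{1}{\left(-1088\right) \left(-34\right) + 44628} = \frac{1}{36992 + 44628} = \frac{1}{81620}$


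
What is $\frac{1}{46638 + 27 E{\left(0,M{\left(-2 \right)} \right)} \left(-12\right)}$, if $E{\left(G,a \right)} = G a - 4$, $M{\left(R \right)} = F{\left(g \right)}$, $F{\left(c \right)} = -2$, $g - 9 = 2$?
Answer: $\frac{1}{47934} \approx 2.0862 \cdot 10^{-5}$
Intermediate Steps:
$g = 11$ ($g = 9 + 2 = 11$)
$M{\left(R \right)} = -2$
$E{\left(G,a \right)} = -4 + G a$
$\frac{1}{46638 + 27 E{\left(0,M{\left(-2 \right)} \right)} \left(-12\right)} = \frac{1}{46638 + 27 \left(-4 + 0 \left(-2\right)\right) \left(-12\right)} = \frac{1}{46638 + 27 \left(-4 + 0\right) \left(-12\right)} = \frac{1}{46638 + 27 \left(-4\right) \left(-12\right)} = \frac{1}{46638 - -1296} = \frac{1}{46638 + 1296} = \frac{1}{47934}$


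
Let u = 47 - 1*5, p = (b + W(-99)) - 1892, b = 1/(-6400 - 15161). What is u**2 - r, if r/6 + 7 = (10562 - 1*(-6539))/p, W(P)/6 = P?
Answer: 99015056448/53600647 ≈ 1847.3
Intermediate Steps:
W(P) = 6*P
b = -1/21561 (b = 1/(-21561) = -1/21561 ≈ -4.6380e-5)
p = -53600647/21561 (p = (-1/21561 + 6*(-99)) - 1892 = (-1/21561 - 594) - 1892 = -12807235/21561 - 1892 = -53600647/21561 ≈ -2486.0)
u = 42 (u = 47 - 5 = 42)
r = -4463515140/53600647 (r = -42 + 6*((10562 - 1*(-6539))/(-53600647/21561)) = -42 + 6*((10562 + 6539)*(-21561/53600647)) = -42 + 6*(17101*(-21561/53600647)) = -42 + 6*(-368714661/53600647) = -42 - 2212287966/53600647 = -4463515140/53600647 ≈ -83.274)
u**2 - r = 42**2 - 1*(-4463515140/53600647) = 1764 + 4463515140/53600647 = 99015056448/53600647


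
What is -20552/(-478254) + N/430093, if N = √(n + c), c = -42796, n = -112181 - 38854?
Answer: 1468/34161 + I*√193831/430093 ≈ 0.042973 + 0.0010236*I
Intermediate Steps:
n = -151035
N = I*√193831 (N = √(-151035 - 42796) = √(-193831) = I*√193831 ≈ 440.26*I)
-20552/(-478254) + N/430093 = -20552/(-478254) + (I*√193831)/430093 = -20552*(-1/478254) + (I*√193831)*(1/430093) = 1468/34161 + I*√193831/430093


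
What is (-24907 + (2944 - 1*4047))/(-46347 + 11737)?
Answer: 2601/3461 ≈ 0.75152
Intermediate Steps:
(-24907 + (2944 - 1*4047))/(-46347 + 11737) = (-24907 + (2944 - 4047))/(-34610) = (-24907 - 1103)*(-1/34610) = -26010*(-1/34610) = 2601/3461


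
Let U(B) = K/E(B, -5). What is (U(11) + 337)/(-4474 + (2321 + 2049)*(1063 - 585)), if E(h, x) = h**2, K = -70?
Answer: 40707/252210706 ≈ 0.00016140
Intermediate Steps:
U(B) = -70/B**2
(U(11) + 337)/(-4474 + (2321 + 2049)*(1063 - 585)) = (-70/11**2 + 337)/(-4474 + (2321 + 2049)*(1063 - 585)) = (-70*1/121 + 337)/(-4474 + 4370*478) = (-70/121 + 337)/(-4474 + 2088860) = (40707/121)/2084386 = (40707/121)*(1/2084386) = 40707/252210706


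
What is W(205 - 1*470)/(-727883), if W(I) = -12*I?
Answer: -3180/727883 ≈ -0.0043688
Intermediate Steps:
W(205 - 1*470)/(-727883) = -12*(205 - 1*470)/(-727883) = -12*(205 - 470)*(-1/727883) = -12*(-265)*(-1/727883) = 3180*(-1/727883) = -3180/727883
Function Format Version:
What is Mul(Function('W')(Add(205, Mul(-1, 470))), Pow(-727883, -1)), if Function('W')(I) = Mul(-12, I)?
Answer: Rational(-3180, 727883) ≈ -0.0043688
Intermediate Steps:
Mul(Function('W')(Add(205, Mul(-1, 470))), Pow(-727883, -1)) = Mul(Mul(-12, Add(205, Mul(-1, 470))), Pow(-727883, -1)) = Mul(Mul(-12, Add(205, -470)), Rational(-1, 727883)) = Mul(Mul(-12, -265), Rational(-1, 727883)) = Mul(3180, Rational(-1, 727883)) = Rational(-3180, 727883)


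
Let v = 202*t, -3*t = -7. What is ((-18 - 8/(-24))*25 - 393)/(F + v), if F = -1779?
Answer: 2504/3923 ≈ 0.63829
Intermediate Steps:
t = 7/3 (t = -1/3*(-7) = 7/3 ≈ 2.3333)
v = 1414/3 (v = 202*(7/3) = 1414/3 ≈ 471.33)
((-18 - 8/(-24))*25 - 393)/(F + v) = ((-18 - 8/(-24))*25 - 393)/(-1779 + 1414/3) = ((-18 - 8*(-1/24))*25 - 393)/(-3923/3) = ((-18 + 1/3)*25 - 393)*(-3/3923) = (-53/3*25 - 393)*(-3/3923) = (-1325/3 - 393)*(-3/3923) = -2504/3*(-3/3923) = 2504/3923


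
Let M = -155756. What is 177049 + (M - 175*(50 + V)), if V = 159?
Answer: -15282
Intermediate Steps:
177049 + (M - 175*(50 + V)) = 177049 + (-155756 - 175*(50 + 159)) = 177049 + (-155756 - 175*209) = 177049 + (-155756 - 36575) = 177049 - 192331 = -15282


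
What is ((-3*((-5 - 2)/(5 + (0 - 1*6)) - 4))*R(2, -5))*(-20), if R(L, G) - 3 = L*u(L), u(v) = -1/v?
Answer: 360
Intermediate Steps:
R(L, G) = 2 (R(L, G) = 3 + L*(-1/L) = 3 - 1 = 2)
((-3*((-5 - 2)/(5 + (0 - 1*6)) - 4))*R(2, -5))*(-20) = (-3*((-5 - 2)/(5 + (0 - 1*6)) - 4)*2)*(-20) = (-3*(-7/(5 + (0 - 6)) - 4)*2)*(-20) = (-3*(-7/(5 - 6) - 4)*2)*(-20) = (-3*(-7/(-1) - 4)*2)*(-20) = (-3*(-7*(-1) - 4)*2)*(-20) = (-3*(7 - 4)*2)*(-20) = (-3*3*2)*(-20) = -9*2*(-20) = -18*(-20) = 360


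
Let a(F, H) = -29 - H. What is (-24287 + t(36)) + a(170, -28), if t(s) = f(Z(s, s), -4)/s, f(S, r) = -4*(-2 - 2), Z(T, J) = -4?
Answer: -218588/9 ≈ -24288.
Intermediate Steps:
f(S, r) = 16 (f(S, r) = -4*(-4) = 16)
t(s) = 16/s
(-24287 + t(36)) + a(170, -28) = (-24287 + 16/36) + (-29 - 1*(-28)) = (-24287 + 16*(1/36)) + (-29 + 28) = (-24287 + 4/9) - 1 = -218579/9 - 1 = -218588/9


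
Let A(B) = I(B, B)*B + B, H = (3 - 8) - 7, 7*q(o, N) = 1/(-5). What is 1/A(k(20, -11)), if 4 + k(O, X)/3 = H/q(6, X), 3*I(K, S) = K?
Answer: 1/520416 ≈ 1.9215e-6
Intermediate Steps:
q(o, N) = -1/35 (q(o, N) = (⅐)/(-5) = (⅐)*(-⅕) = -1/35)
H = -12 (H = -5 - 7 = -12)
I(K, S) = K/3
k(O, X) = 1248 (k(O, X) = -12 + 3*(-12/(-1/35)) = -12 + 3*(-12*(-35)) = -12 + 3*420 = -12 + 1260 = 1248)
A(B) = B + B²/3 (A(B) = (B/3)*B + B = B²/3 + B = B + B²/3)
1/A(k(20, -11)) = 1/((⅓)*1248*(3 + 1248)) = 1/((⅓)*1248*1251) = 1/520416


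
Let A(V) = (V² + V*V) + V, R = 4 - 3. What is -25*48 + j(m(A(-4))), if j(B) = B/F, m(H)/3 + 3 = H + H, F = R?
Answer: -1041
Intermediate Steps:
R = 1
F = 1
A(V) = V + 2*V² (A(V) = (V² + V²) + V = 2*V² + V = V + 2*V²)
m(H) = -9 + 6*H (m(H) = -9 + 3*(H + H) = -9 + 3*(2*H) = -9 + 6*H)
j(B) = B (j(B) = B/1 = B*1 = B)
-25*48 + j(m(A(-4))) = -25*48 + (-9 + 6*(-4*(1 + 2*(-4)))) = -1200 + (-9 + 6*(-4*(1 - 8))) = -1200 + (-9 + 6*(-4*(-7))) = -1200 + (-9 + 6*28) = -1200 + (-9 + 168) = -1200 + 159 = -1041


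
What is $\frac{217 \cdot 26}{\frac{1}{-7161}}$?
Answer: $-40402362$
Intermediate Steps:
$\frac{217 \cdot 26}{\frac{1}{-7161}} = \frac{5642}{- \frac{1}{7161}} = 5642 \left(-7161\right) = -40402362$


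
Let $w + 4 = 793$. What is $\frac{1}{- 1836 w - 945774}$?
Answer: $- \frac{1}{2394378} \approx -4.1764 \cdot 10^{-7}$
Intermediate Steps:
$w = 789$ ($w = -4 + 793 = 789$)
$\frac{1}{- 1836 w - 945774} = \frac{1}{\left(-1836\right) 789 - 945774} = \frac{1}{-1448604 - 945774} = \frac{1}{-2394378} = - \frac{1}{2394378}$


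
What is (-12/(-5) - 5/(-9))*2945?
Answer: 78337/9 ≈ 8704.1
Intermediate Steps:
(-12/(-5) - 5/(-9))*2945 = (-12*(-⅕) - 5*(-⅑))*2945 = (12/5 + 5/9)*2945 = (133/45)*2945 = 78337/9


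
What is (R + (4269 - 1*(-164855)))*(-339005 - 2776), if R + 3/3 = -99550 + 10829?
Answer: -27479875962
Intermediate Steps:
R = -88722 (R = -1 + (-99550 + 10829) = -1 - 88721 = -88722)
(R + (4269 - 1*(-164855)))*(-339005 - 2776) = (-88722 + (4269 - 1*(-164855)))*(-339005 - 2776) = (-88722 + (4269 + 164855))*(-341781) = (-88722 + 169124)*(-341781) = 80402*(-341781) = -27479875962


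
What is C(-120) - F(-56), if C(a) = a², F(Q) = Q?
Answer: 14456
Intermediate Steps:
C(-120) - F(-56) = (-120)² - 1*(-56) = 14400 + 56 = 14456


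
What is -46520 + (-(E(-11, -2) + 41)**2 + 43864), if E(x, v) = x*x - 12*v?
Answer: -37252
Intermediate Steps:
E(x, v) = x**2 - 12*v
-46520 + (-(E(-11, -2) + 41)**2 + 43864) = -46520 + (-(((-11)**2 - 12*(-2)) + 41)**2 + 43864) = -46520 + (-((121 + 24) + 41)**2 + 43864) = -46520 + (-(145 + 41)**2 + 43864) = -46520 + (-1*186**2 + 43864) = -46520 + (-1*34596 + 43864) = -46520 + (-34596 + 43864) = -46520 + 9268 = -37252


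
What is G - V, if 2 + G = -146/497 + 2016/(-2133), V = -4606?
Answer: 542154626/117789 ≈ 4602.8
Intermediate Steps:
G = -381508/117789 (G = -2 + (-146/497 + 2016/(-2133)) = -2 + (-146*1/497 + 2016*(-1/2133)) = -2 + (-146/497 - 224/237) = -2 - 145930/117789 = -381508/117789 ≈ -3.2389)
G - V = -381508/117789 - 1*(-4606) = -381508/117789 + 4606 = 542154626/117789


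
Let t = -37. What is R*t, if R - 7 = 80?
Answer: -3219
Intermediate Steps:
R = 87 (R = 7 + 80 = 87)
R*t = 87*(-37) = -3219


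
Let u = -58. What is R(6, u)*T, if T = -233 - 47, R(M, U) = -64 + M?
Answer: 16240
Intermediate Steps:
T = -280
R(6, u)*T = (-64 + 6)*(-280) = -58*(-280) = 16240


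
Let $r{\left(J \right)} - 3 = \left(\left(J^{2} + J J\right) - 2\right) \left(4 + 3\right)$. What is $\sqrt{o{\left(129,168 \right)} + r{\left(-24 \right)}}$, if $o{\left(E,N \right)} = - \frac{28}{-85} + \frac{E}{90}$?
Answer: $\frac{\sqrt{2095043790}}{510} \approx 89.748$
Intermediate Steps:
$o{\left(E,N \right)} = \frac{28}{85} + \frac{E}{90}$ ($o{\left(E,N \right)} = \left(-28\right) \left(- \frac{1}{85}\right) + E \frac{1}{90} = \frac{28}{85} + \frac{E}{90}$)
$r{\left(J \right)} = -11 + 14 J^{2}$ ($r{\left(J \right)} = 3 + \left(\left(J^{2} + J J\right) - 2\right) \left(4 + 3\right) = 3 + \left(\left(J^{2} + J^{2}\right) - 2\right) 7 = 3 + \left(2 J^{2} - 2\right) 7 = 3 + \left(-2 + 2 J^{2}\right) 7 = 3 + \left(-14 + 14 J^{2}\right) = -11 + 14 J^{2}$)
$\sqrt{o{\left(129,168 \right)} + r{\left(-24 \right)}} = \sqrt{\left(\frac{28}{85} + \frac{1}{90} \cdot 129\right) - \left(11 - 14 \left(-24\right)^{2}\right)} = \sqrt{\left(\frac{28}{85} + \frac{43}{30}\right) + \left(-11 + 14 \cdot 576\right)} = \sqrt{\frac{899}{510} + \left(-11 + 8064\right)} = \sqrt{\frac{899}{510} + 8053} = \sqrt{\frac{4107929}{510}} = \frac{\sqrt{2095043790}}{510}$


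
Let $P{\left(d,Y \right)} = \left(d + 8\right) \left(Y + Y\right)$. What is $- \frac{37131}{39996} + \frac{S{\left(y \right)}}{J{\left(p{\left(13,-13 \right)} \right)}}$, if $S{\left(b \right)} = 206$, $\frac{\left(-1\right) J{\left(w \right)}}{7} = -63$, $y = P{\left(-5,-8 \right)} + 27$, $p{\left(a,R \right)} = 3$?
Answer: $- \frac{903955}{1959804} \approx -0.46125$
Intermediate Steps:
$P{\left(d,Y \right)} = 2 Y \left(8 + d\right)$ ($P{\left(d,Y \right)} = \left(8 + d\right) 2 Y = 2 Y \left(8 + d\right)$)
$y = -21$ ($y = 2 \left(-8\right) \left(8 - 5\right) + 27 = 2 \left(-8\right) 3 + 27 = -48 + 27 = -21$)
$J{\left(w \right)} = 441$ ($J{\left(w \right)} = \left(-7\right) \left(-63\right) = 441$)
$- \frac{37131}{39996} + \frac{S{\left(y \right)}}{J{\left(p{\left(13,-13 \right)} \right)}} = - \frac{37131}{39996} + \frac{206}{441} = \left(-37131\right) \frac{1}{39996} + 206 \cdot \frac{1}{441} = - \frac{12377}{13332} + \frac{206}{441} = - \frac{903955}{1959804}$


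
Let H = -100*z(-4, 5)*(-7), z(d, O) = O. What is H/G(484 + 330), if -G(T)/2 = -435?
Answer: 350/87 ≈ 4.0230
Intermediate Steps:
G(T) = 870 (G(T) = -2*(-435) = 870)
H = 3500 (H = -100*5*(-7) = -500*(-7) = 3500)
H/G(484 + 330) = 3500/870 = 3500*(1/870) = 350/87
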